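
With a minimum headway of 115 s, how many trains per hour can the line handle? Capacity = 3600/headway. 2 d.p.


Capacity = 3600 / headway
Capacity = 3600 / 115
Capacity = 31.30 trains/hour

31.30


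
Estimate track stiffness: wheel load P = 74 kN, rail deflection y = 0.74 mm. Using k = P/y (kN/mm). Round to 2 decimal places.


Track stiffness k = P / y
k = 74 / 0.74
k = 100.00 kN/mm

100.00


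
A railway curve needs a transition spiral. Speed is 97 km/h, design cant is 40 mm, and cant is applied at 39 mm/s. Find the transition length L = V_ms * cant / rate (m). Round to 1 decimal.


Convert speed: V = 97 / 3.6 = 26.9444 m/s
L = 26.9444 * 40 / 39
L = 1077.7778 / 39
L = 27.6 m

27.6


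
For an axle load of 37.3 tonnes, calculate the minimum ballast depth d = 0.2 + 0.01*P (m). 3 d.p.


d = 0.2 + 0.01 * 37.3
d = 0.2 + 0.373
d = 0.573 m

0.573


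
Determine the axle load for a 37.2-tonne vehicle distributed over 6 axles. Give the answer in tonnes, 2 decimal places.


Load per axle = total weight / number of axles
Load = 37.2 / 6
Load = 6.20 tonnes

6.20


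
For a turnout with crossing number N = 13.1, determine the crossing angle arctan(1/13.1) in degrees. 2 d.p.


1/N = 1/13.1 = 0.076336
angle = arctan(0.076336) = 0.076188 rad
angle = 0.076188 * 180/pi = 4.37 degrees

4.37


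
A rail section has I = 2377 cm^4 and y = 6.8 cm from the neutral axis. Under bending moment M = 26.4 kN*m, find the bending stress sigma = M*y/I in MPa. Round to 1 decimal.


Convert units:
M = 26.4 kN*m = 26400000 N*mm
y = 6.8 cm = 68 mm
I = 2377 cm^4 = 23770000 mm^4
sigma = 26400000 * 68 / 23770000
sigma = 75.5 MPa

75.5


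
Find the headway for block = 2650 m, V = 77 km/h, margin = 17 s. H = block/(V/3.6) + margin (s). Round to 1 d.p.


V = 77 / 3.6 = 21.3889 m/s
Block traversal time = 2650 / 21.3889 = 123.8961 s
Headway = 123.8961 + 17
Headway = 140.9 s

140.9


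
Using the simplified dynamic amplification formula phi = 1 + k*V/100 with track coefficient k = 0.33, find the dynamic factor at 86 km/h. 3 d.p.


phi = 1 + k * V / 100
phi = 1 + 0.33 * 86 / 100
phi = 1 + 0.2838
phi = 1.284

1.284


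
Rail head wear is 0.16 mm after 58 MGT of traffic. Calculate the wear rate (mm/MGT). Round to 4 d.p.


Wear rate = total wear / cumulative tonnage
Rate = 0.16 / 58
Rate = 0.0028 mm/MGT

0.0028


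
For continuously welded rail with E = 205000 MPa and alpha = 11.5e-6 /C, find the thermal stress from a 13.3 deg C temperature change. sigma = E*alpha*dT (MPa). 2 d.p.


sigma = E * alpha * dT
sigma = 205000 * 11.5e-6 * 13.3
sigma = 2.3575 * 13.3
sigma = 31.35 MPa

31.35


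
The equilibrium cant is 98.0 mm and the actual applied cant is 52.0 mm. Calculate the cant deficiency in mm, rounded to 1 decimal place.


Cant deficiency = equilibrium cant - actual cant
CD = 98.0 - 52.0
CD = 46.0 mm

46.0


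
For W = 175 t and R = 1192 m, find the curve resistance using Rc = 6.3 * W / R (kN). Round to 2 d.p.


Rc = 6.3 * W / R
Rc = 6.3 * 175 / 1192
Rc = 1102.5 / 1192
Rc = 0.92 kN

0.92


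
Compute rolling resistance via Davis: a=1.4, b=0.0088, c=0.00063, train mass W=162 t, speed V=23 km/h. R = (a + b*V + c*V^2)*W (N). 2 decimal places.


b*V = 0.0088 * 23 = 0.2024
c*V^2 = 0.00063 * 529 = 0.33327
R_per_t = 1.4 + 0.2024 + 0.33327 = 1.93567 N/t
R_total = 1.93567 * 162 = 313.58 N

313.58


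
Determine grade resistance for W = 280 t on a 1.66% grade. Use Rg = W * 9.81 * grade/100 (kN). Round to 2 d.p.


Rg = W * 9.81 * grade / 100
Rg = 280 * 9.81 * 1.66 / 100
Rg = 2746.8 * 0.0166
Rg = 45.60 kN

45.60


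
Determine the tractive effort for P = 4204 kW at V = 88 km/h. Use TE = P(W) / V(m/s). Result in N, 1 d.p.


Convert: P = 4204 kW = 4204000 W
V = 88 / 3.6 = 24.4444 m/s
TE = 4204000 / 24.4444
TE = 171981.8 N

171981.8


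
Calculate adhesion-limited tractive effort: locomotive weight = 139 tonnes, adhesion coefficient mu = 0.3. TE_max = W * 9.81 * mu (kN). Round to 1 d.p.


TE_max = W * g * mu
TE_max = 139 * 9.81 * 0.3
TE_max = 1363.59 * 0.3
TE_max = 409.1 kN

409.1


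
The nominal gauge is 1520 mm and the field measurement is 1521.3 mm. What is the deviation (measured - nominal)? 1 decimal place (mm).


Deviation = measured - nominal
Deviation = 1521.3 - 1520
Deviation = 1.3 mm

1.3


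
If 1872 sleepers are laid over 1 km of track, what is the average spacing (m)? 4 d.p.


Spacing = 1000 m / number of sleepers
Spacing = 1000 / 1872
Spacing = 0.5342 m

0.5342


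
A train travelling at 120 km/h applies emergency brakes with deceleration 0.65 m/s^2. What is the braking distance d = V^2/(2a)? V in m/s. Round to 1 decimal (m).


Convert speed: V = 120 / 3.6 = 33.3333 m/s
V^2 = 1111.1111
d = 1111.1111 / (2 * 0.65)
d = 1111.1111 / 1.3
d = 854.7 m

854.7


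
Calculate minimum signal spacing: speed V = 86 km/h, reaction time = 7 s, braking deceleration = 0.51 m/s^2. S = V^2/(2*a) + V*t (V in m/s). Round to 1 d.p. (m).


V = 86 / 3.6 = 23.8889 m/s
Braking distance = 23.8889^2 / (2*0.51) = 559.4892 m
Sighting distance = 23.8889 * 7 = 167.2222 m
S = 559.4892 + 167.2222 = 726.7 m

726.7


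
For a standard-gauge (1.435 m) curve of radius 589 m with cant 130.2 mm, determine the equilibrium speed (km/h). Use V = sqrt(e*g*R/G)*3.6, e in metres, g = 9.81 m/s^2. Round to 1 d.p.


Convert cant: e = 130.2 mm = 0.1302 m
V_ms = sqrt(0.1302 * 9.81 * 589 / 1.435)
V_ms = sqrt(524.255971) = 22.8966 m/s
V = 22.8966 * 3.6 = 82.4 km/h

82.4


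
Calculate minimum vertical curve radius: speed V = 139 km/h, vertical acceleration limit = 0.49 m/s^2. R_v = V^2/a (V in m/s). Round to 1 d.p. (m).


Convert speed: V = 139 / 3.6 = 38.6111 m/s
V^2 = 1490.8179 m^2/s^2
R_v = 1490.8179 / 0.49
R_v = 3042.5 m

3042.5


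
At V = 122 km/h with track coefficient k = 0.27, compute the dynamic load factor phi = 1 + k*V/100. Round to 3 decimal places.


phi = 1 + k * V / 100
phi = 1 + 0.27 * 122 / 100
phi = 1 + 0.3294
phi = 1.329

1.329


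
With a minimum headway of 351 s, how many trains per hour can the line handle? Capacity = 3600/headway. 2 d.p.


Capacity = 3600 / headway
Capacity = 3600 / 351
Capacity = 10.26 trains/hour

10.26


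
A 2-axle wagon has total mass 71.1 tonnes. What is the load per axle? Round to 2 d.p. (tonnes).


Load per axle = total weight / number of axles
Load = 71.1 / 2
Load = 35.55 tonnes

35.55


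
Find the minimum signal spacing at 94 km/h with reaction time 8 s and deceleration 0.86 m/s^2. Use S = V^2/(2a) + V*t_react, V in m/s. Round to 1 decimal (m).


V = 94 / 3.6 = 26.1111 m/s
Braking distance = 26.1111^2 / (2*0.86) = 396.3896 m
Sighting distance = 26.1111 * 8 = 208.8889 m
S = 396.3896 + 208.8889 = 605.3 m

605.3


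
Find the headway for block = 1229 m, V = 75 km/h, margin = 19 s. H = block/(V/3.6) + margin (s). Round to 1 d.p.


V = 75 / 3.6 = 20.8333 m/s
Block traversal time = 1229 / 20.8333 = 58.992 s
Headway = 58.992 + 19
Headway = 78.0 s

78.0


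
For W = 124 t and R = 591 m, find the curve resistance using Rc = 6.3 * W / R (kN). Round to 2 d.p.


Rc = 6.3 * W / R
Rc = 6.3 * 124 / 591
Rc = 781.2 / 591
Rc = 1.32 kN

1.32


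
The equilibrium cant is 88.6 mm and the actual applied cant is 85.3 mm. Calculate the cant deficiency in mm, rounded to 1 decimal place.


Cant deficiency = equilibrium cant - actual cant
CD = 88.6 - 85.3
CD = 3.3 mm

3.3


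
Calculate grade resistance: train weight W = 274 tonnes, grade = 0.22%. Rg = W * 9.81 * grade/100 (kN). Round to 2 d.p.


Rg = W * 9.81 * grade / 100
Rg = 274 * 9.81 * 0.22 / 100
Rg = 2687.94 * 0.0022
Rg = 5.91 kN

5.91


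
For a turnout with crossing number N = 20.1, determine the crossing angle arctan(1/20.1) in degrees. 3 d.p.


1/N = 1/20.1 = 0.049751
angle = arctan(0.049751) = 0.04971 rad
angle = 0.04971 * 180/pi = 2.848 degrees

2.848


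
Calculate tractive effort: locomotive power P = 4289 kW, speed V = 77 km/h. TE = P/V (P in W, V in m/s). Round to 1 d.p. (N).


Convert: P = 4289 kW = 4289000 W
V = 77 / 3.6 = 21.3889 m/s
TE = 4289000 / 21.3889
TE = 200524.7 N

200524.7


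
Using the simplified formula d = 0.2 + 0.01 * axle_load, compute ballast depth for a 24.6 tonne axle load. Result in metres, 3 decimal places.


d = 0.2 + 0.01 * 24.6
d = 0.2 + 0.246
d = 0.446 m

0.446


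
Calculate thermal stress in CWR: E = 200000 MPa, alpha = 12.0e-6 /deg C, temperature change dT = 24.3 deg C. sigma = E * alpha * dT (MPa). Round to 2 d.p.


sigma = E * alpha * dT
sigma = 200000 * 12.0e-6 * 24.3
sigma = 2.4 * 24.3
sigma = 58.32 MPa

58.32


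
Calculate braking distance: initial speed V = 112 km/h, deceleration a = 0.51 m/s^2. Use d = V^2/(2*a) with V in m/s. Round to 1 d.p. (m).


Convert speed: V = 112 / 3.6 = 31.1111 m/s
V^2 = 967.9012
d = 967.9012 / (2 * 0.51)
d = 967.9012 / 1.02
d = 948.9 m

948.9


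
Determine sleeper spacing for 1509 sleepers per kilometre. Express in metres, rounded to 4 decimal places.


Spacing = 1000 m / number of sleepers
Spacing = 1000 / 1509
Spacing = 0.6627 m

0.6627


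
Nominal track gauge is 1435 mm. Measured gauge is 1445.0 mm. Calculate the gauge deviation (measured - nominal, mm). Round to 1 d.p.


Deviation = measured - nominal
Deviation = 1445.0 - 1435
Deviation = 10.0 mm

10.0


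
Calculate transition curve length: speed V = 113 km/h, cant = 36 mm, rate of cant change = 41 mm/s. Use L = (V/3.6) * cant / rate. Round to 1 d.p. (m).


Convert speed: V = 113 / 3.6 = 31.3889 m/s
L = 31.3889 * 36 / 41
L = 1130.0 / 41
L = 27.6 m

27.6


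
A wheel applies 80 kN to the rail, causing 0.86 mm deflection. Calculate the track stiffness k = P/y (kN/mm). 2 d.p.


Track stiffness k = P / y
k = 80 / 0.86
k = 93.02 kN/mm

93.02


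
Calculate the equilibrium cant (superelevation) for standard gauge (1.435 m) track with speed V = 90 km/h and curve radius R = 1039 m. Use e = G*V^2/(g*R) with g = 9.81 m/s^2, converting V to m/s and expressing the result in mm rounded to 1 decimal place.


Convert speed: V = 90 / 3.6 = 25.0 m/s
Apply formula: e = 1.435 * 25.0^2 / (9.81 * 1039)
e = 1.435 * 625.0 / 10192.59
e = 0.087993 m = 88.0 mm

88.0


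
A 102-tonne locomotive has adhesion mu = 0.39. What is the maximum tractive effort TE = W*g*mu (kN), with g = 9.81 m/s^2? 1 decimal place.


TE_max = W * g * mu
TE_max = 102 * 9.81 * 0.39
TE_max = 1000.62 * 0.39
TE_max = 390.2 kN

390.2


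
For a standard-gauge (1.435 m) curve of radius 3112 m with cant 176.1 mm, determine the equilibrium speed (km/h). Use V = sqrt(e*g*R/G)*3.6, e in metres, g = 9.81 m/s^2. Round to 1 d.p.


Convert cant: e = 176.1 mm = 0.1761 m
V_ms = sqrt(0.1761 * 9.81 * 3112 / 1.435)
V_ms = sqrt(3746.41644) = 61.208 m/s
V = 61.208 * 3.6 = 220.3 km/h

220.3


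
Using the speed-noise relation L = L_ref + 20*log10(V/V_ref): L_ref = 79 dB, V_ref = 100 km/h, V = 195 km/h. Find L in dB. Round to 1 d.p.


V/V_ref = 195 / 100 = 1.95
log10(1.95) = 0.290035
20 * 0.290035 = 5.8007
L = 79 + 5.8007 = 84.8 dB

84.8


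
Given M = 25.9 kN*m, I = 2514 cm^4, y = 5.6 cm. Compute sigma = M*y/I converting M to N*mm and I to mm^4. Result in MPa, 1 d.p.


Convert units:
M = 25.9 kN*m = 25900000 N*mm
y = 5.6 cm = 56 mm
I = 2514 cm^4 = 25140000 mm^4
sigma = 25900000 * 56 / 25140000
sigma = 57.7 MPa

57.7


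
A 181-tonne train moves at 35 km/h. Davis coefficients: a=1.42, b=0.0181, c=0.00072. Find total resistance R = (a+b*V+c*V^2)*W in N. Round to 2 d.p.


b*V = 0.0181 * 35 = 0.6335
c*V^2 = 0.00072 * 1225 = 0.882
R_per_t = 1.42 + 0.6335 + 0.882 = 2.9355 N/t
R_total = 2.9355 * 181 = 531.33 N

531.33


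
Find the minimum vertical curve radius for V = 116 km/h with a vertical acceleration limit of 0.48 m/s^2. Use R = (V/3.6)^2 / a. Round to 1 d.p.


Convert speed: V = 116 / 3.6 = 32.2222 m/s
V^2 = 1038.2716 m^2/s^2
R_v = 1038.2716 / 0.48
R_v = 2163.1 m

2163.1


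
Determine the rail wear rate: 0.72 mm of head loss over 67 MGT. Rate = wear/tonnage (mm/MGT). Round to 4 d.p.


Wear rate = total wear / cumulative tonnage
Rate = 0.72 / 67
Rate = 0.0107 mm/MGT

0.0107


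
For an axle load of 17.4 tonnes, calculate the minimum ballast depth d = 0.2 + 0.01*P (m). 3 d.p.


d = 0.2 + 0.01 * 17.4
d = 0.2 + 0.174
d = 0.374 m

0.374


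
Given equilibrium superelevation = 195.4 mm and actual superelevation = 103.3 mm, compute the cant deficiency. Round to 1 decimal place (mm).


Cant deficiency = equilibrium cant - actual cant
CD = 195.4 - 103.3
CD = 92.1 mm

92.1


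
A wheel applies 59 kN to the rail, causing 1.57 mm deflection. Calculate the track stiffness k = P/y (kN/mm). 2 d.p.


Track stiffness k = P / y
k = 59 / 1.57
k = 37.58 kN/mm

37.58


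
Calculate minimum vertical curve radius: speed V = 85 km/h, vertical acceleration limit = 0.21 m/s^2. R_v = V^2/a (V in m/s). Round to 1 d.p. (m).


Convert speed: V = 85 / 3.6 = 23.6111 m/s
V^2 = 557.4846 m^2/s^2
R_v = 557.4846 / 0.21
R_v = 2654.7 m

2654.7


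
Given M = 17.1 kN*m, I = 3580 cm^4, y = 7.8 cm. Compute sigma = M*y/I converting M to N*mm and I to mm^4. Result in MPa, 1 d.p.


Convert units:
M = 17.1 kN*m = 17100000 N*mm
y = 7.8 cm = 78 mm
I = 3580 cm^4 = 35800000 mm^4
sigma = 17100000 * 78 / 35800000
sigma = 37.3 MPa

37.3


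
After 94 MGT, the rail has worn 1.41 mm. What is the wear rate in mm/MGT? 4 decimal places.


Wear rate = total wear / cumulative tonnage
Rate = 1.41 / 94
Rate = 0.0150 mm/MGT

0.0150


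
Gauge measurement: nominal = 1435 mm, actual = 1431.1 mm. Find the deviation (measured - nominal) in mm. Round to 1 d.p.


Deviation = measured - nominal
Deviation = 1431.1 - 1435
Deviation = -3.9 mm

-3.9


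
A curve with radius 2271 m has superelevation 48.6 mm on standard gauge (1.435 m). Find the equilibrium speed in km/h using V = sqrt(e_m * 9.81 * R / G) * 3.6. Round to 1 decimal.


Convert cant: e = 48.6 mm = 0.0486 m
V_ms = sqrt(0.0486 * 9.81 * 2271 / 1.435)
V_ms = sqrt(754.519572) = 27.4685 m/s
V = 27.4685 * 3.6 = 98.9 km/h

98.9


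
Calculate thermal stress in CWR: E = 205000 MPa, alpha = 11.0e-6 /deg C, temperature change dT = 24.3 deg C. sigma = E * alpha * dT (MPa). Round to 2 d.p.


sigma = E * alpha * dT
sigma = 205000 * 11.0e-6 * 24.3
sigma = 2.255 * 24.3
sigma = 54.80 MPa

54.80


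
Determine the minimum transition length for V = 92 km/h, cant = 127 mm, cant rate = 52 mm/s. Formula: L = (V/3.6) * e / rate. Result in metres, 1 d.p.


Convert speed: V = 92 / 3.6 = 25.5556 m/s
L = 25.5556 * 127 / 52
L = 3245.5556 / 52
L = 62.4 m

62.4


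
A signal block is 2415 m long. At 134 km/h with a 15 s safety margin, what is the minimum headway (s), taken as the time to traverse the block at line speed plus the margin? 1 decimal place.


V = 134 / 3.6 = 37.2222 m/s
Block traversal time = 2415 / 37.2222 = 64.8806 s
Headway = 64.8806 + 15
Headway = 79.9 s

79.9


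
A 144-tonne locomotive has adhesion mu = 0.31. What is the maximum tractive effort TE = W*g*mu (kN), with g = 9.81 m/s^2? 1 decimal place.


TE_max = W * g * mu
TE_max = 144 * 9.81 * 0.31
TE_max = 1412.64 * 0.31
TE_max = 437.9 kN

437.9


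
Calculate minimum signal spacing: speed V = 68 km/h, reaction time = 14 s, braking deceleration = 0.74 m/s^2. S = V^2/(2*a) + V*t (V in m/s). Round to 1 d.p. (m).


V = 68 / 3.6 = 18.8889 m/s
Braking distance = 18.8889^2 / (2*0.74) = 241.0744 m
Sighting distance = 18.8889 * 14 = 264.4444 m
S = 241.0744 + 264.4444 = 505.5 m

505.5


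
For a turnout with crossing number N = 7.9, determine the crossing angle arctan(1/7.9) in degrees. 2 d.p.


1/N = 1/7.9 = 0.126582
angle = arctan(0.126582) = 0.125913 rad
angle = 0.125913 * 180/pi = 7.21 degrees

7.21


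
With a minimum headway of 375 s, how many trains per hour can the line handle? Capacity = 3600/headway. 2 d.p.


Capacity = 3600 / headway
Capacity = 3600 / 375
Capacity = 9.60 trains/hour

9.60


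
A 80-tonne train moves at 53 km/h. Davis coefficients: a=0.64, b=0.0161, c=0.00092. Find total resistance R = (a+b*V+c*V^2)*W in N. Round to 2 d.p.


b*V = 0.0161 * 53 = 0.8533
c*V^2 = 0.00092 * 2809 = 2.58428
R_per_t = 0.64 + 0.8533 + 2.58428 = 4.07758 N/t
R_total = 4.07758 * 80 = 326.21 N

326.21


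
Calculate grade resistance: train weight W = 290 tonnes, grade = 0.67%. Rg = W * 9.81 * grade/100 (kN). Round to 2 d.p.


Rg = W * 9.81 * grade / 100
Rg = 290 * 9.81 * 0.67 / 100
Rg = 2844.9 * 0.0067
Rg = 19.06 kN

19.06


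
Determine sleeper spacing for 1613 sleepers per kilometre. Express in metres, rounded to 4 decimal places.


Spacing = 1000 m / number of sleepers
Spacing = 1000 / 1613
Spacing = 0.6200 m

0.6200


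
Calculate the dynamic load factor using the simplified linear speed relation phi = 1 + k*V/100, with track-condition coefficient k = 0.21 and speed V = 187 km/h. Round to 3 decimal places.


phi = 1 + k * V / 100
phi = 1 + 0.21 * 187 / 100
phi = 1 + 0.3927
phi = 1.393

1.393


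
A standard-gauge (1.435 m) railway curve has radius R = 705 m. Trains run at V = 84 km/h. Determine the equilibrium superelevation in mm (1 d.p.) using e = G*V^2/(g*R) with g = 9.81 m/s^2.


Convert speed: V = 84 / 3.6 = 23.3333 m/s
Apply formula: e = 1.435 * 23.3333^2 / (9.81 * 705)
e = 1.435 * 544.4444 / 6916.05
e = 0.112966 m = 113.0 mm

113.0


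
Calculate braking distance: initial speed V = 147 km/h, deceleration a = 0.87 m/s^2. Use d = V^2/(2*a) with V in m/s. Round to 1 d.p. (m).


Convert speed: V = 147 / 3.6 = 40.8333 m/s
V^2 = 1667.3611
d = 1667.3611 / (2 * 0.87)
d = 1667.3611 / 1.74
d = 958.3 m

958.3


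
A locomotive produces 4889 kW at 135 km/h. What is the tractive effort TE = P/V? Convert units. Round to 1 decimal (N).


Convert: P = 4889 kW = 4889000 W
V = 135 / 3.6 = 37.5 m/s
TE = 4889000 / 37.5
TE = 130373.3 N

130373.3


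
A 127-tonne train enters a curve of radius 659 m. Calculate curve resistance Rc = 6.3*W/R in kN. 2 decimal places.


Rc = 6.3 * W / R
Rc = 6.3 * 127 / 659
Rc = 800.1 / 659
Rc = 1.21 kN

1.21


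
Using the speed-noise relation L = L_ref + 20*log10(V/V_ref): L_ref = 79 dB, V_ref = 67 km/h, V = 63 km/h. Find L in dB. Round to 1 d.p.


V/V_ref = 63 / 67 = 0.940299
log10(0.940299) = -0.026734
20 * -0.026734 = -0.5347
L = 79 + -0.5347 = 78.5 dB

78.5


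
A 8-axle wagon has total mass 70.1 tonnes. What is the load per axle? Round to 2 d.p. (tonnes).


Load per axle = total weight / number of axles
Load = 70.1 / 8
Load = 8.76 tonnes

8.76


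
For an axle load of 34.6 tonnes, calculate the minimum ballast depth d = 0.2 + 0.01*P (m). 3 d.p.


d = 0.2 + 0.01 * 34.6
d = 0.2 + 0.346
d = 0.546 m

0.546


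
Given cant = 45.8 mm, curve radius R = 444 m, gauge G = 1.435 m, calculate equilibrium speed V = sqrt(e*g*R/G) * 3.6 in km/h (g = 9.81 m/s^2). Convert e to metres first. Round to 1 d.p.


Convert cant: e = 45.8 mm = 0.0458 m
V_ms = sqrt(0.0458 * 9.81 * 444 / 1.435)
V_ms = sqrt(139.016245) = 11.7905 m/s
V = 11.7905 * 3.6 = 42.4 km/h

42.4


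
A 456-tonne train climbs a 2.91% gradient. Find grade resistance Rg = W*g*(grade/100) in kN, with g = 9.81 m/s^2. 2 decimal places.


Rg = W * 9.81 * grade / 100
Rg = 456 * 9.81 * 2.91 / 100
Rg = 4473.36 * 0.0291
Rg = 130.17 kN

130.17


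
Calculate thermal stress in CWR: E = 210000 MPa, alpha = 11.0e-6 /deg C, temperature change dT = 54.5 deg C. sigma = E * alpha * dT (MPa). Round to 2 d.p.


sigma = E * alpha * dT
sigma = 210000 * 11.0e-6 * 54.5
sigma = 2.31 * 54.5
sigma = 125.90 MPa

125.90


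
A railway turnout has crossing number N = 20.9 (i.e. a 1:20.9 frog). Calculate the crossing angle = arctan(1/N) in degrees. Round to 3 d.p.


1/N = 1/20.9 = 0.047847
angle = arctan(0.047847) = 0.04781 rad
angle = 0.04781 * 180/pi = 2.739 degrees

2.739


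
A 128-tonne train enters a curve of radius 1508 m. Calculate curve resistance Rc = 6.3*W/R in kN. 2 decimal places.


Rc = 6.3 * W / R
Rc = 6.3 * 128 / 1508
Rc = 806.4 / 1508
Rc = 0.53 kN

0.53


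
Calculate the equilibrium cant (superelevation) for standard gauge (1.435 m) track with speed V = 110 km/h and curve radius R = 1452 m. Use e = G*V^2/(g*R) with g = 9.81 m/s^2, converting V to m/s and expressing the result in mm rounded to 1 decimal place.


Convert speed: V = 110 / 3.6 = 30.5556 m/s
Apply formula: e = 1.435 * 30.5556^2 / (9.81 * 1452)
e = 1.435 * 933.642 / 14244.12
e = 0.094058 m = 94.1 mm

94.1


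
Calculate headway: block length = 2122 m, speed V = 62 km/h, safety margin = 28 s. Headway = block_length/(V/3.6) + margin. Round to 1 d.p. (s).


V = 62 / 3.6 = 17.2222 m/s
Block traversal time = 2122 / 17.2222 = 123.2129 s
Headway = 123.2129 + 28
Headway = 151.2 s

151.2


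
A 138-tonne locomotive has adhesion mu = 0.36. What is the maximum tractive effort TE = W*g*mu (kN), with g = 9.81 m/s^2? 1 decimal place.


TE_max = W * g * mu
TE_max = 138 * 9.81 * 0.36
TE_max = 1353.78 * 0.36
TE_max = 487.4 kN

487.4


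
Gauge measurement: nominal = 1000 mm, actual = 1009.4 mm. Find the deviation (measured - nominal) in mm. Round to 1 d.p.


Deviation = measured - nominal
Deviation = 1009.4 - 1000
Deviation = 9.4 mm

9.4


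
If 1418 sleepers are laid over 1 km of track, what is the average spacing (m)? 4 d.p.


Spacing = 1000 m / number of sleepers
Spacing = 1000 / 1418
Spacing = 0.7052 m

0.7052


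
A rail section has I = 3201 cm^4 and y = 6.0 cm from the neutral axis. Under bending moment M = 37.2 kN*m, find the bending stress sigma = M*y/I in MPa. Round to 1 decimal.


Convert units:
M = 37.2 kN*m = 37200000 N*mm
y = 6.0 cm = 60 mm
I = 3201 cm^4 = 32010000 mm^4
sigma = 37200000 * 60 / 32010000
sigma = 69.7 MPa

69.7


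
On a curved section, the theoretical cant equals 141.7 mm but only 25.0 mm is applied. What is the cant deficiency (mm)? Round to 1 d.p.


Cant deficiency = equilibrium cant - actual cant
CD = 141.7 - 25.0
CD = 116.7 mm

116.7


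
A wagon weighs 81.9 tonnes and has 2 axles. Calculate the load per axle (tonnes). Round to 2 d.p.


Load per axle = total weight / number of axles
Load = 81.9 / 2
Load = 40.95 tonnes

40.95


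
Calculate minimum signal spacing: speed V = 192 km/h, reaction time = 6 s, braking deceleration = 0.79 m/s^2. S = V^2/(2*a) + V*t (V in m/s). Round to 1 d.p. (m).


V = 192 / 3.6 = 53.3333 m/s
Braking distance = 53.3333^2 / (2*0.79) = 1800.2813 m
Sighting distance = 53.3333 * 6 = 320.0 m
S = 1800.2813 + 320.0 = 2120.3 m

2120.3


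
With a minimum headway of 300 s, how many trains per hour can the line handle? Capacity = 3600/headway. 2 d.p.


Capacity = 3600 / headway
Capacity = 3600 / 300
Capacity = 12.00 trains/hour

12.00


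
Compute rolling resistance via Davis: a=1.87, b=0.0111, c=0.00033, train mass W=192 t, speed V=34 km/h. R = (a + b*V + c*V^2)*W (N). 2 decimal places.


b*V = 0.0111 * 34 = 0.3774
c*V^2 = 0.00033 * 1156 = 0.38148
R_per_t = 1.87 + 0.3774 + 0.38148 = 2.62888 N/t
R_total = 2.62888 * 192 = 504.74 N

504.74


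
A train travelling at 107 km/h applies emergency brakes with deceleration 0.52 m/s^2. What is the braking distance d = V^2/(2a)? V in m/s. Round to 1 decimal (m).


Convert speed: V = 107 / 3.6 = 29.7222 m/s
V^2 = 883.4105
d = 883.4105 / (2 * 0.52)
d = 883.4105 / 1.04
d = 849.4 m

849.4


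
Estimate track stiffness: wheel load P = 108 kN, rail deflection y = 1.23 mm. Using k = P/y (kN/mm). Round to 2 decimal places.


Track stiffness k = P / y
k = 108 / 1.23
k = 87.80 kN/mm

87.80


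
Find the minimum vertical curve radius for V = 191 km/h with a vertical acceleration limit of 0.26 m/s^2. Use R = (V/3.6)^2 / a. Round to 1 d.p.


Convert speed: V = 191 / 3.6 = 53.0556 m/s
V^2 = 2814.892 m^2/s^2
R_v = 2814.892 / 0.26
R_v = 10826.5 m

10826.5


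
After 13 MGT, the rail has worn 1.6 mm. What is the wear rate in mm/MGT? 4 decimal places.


Wear rate = total wear / cumulative tonnage
Rate = 1.6 / 13
Rate = 0.1231 mm/MGT

0.1231


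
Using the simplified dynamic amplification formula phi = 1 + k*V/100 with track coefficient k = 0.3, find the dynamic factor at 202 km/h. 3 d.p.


phi = 1 + k * V / 100
phi = 1 + 0.3 * 202 / 100
phi = 1 + 0.606
phi = 1.606

1.606


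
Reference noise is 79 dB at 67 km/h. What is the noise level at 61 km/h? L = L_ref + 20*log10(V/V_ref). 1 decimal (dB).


V/V_ref = 61 / 67 = 0.910448
log10(0.910448) = -0.040745
20 * -0.040745 = -0.8149
L = 79 + -0.8149 = 78.2 dB

78.2


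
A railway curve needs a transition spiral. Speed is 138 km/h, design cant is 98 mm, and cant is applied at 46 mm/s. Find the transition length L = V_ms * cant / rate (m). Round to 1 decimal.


Convert speed: V = 138 / 3.6 = 38.3333 m/s
L = 38.3333 * 98 / 46
L = 3756.6667 / 46
L = 81.7 m

81.7


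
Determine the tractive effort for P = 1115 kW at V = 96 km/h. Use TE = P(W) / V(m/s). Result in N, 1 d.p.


Convert: P = 1115 kW = 1115000 W
V = 96 / 3.6 = 26.6667 m/s
TE = 1115000 / 26.6667
TE = 41812.5 N

41812.5


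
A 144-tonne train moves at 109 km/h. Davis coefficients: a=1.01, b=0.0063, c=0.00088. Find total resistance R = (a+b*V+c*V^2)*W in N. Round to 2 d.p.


b*V = 0.0063 * 109 = 0.6867
c*V^2 = 0.00088 * 11881 = 10.45528
R_per_t = 1.01 + 0.6867 + 10.45528 = 12.15198 N/t
R_total = 12.15198 * 144 = 1749.89 N

1749.89


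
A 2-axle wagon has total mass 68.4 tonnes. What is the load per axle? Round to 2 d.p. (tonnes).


Load per axle = total weight / number of axles
Load = 68.4 / 2
Load = 34.20 tonnes

34.20


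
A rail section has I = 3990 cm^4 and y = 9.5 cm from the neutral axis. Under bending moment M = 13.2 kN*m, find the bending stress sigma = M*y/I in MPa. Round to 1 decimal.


Convert units:
M = 13.2 kN*m = 13200000 N*mm
y = 9.5 cm = 95 mm
I = 3990 cm^4 = 39900000 mm^4
sigma = 13200000 * 95 / 39900000
sigma = 31.4 MPa

31.4


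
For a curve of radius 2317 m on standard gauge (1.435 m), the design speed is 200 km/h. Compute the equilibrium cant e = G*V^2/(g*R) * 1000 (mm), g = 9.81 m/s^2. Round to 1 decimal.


Convert speed: V = 200 / 3.6 = 55.5556 m/s
Apply formula: e = 1.435 * 55.5556^2 / (9.81 * 2317)
e = 1.435 * 3086.4198 / 22729.77
e = 0.194855 m = 194.9 mm

194.9


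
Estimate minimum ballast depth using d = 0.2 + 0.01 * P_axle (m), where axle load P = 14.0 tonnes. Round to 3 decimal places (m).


d = 0.2 + 0.01 * 14.0
d = 0.2 + 0.14
d = 0.340 m

0.340


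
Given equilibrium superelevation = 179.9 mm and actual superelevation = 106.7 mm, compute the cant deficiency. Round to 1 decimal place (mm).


Cant deficiency = equilibrium cant - actual cant
CD = 179.9 - 106.7
CD = 73.2 mm

73.2


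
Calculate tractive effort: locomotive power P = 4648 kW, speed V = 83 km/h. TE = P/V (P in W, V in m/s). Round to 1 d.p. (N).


Convert: P = 4648 kW = 4648000 W
V = 83 / 3.6 = 23.0556 m/s
TE = 4648000 / 23.0556
TE = 201600.0 N

201600.0


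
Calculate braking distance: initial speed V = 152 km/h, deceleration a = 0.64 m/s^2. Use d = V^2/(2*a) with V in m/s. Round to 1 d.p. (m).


Convert speed: V = 152 / 3.6 = 42.2222 m/s
V^2 = 1782.716
d = 1782.716 / (2 * 0.64)
d = 1782.716 / 1.28
d = 1392.7 m

1392.7


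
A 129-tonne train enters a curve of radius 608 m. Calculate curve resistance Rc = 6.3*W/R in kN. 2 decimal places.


Rc = 6.3 * W / R
Rc = 6.3 * 129 / 608
Rc = 812.7 / 608
Rc = 1.34 kN

1.34


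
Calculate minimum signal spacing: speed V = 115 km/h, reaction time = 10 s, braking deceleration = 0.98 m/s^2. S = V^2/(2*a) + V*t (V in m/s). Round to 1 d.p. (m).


V = 115 / 3.6 = 31.9444 m/s
Braking distance = 31.9444^2 / (2*0.98) = 520.6365 m
Sighting distance = 31.9444 * 10 = 319.4444 m
S = 520.6365 + 319.4444 = 840.1 m

840.1


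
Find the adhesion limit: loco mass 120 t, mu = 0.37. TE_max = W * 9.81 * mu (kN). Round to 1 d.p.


TE_max = W * g * mu
TE_max = 120 * 9.81 * 0.37
TE_max = 1177.2 * 0.37
TE_max = 435.6 kN

435.6


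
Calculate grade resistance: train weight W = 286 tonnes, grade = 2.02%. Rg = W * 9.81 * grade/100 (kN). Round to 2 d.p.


Rg = W * 9.81 * grade / 100
Rg = 286 * 9.81 * 2.02 / 100
Rg = 2805.66 * 0.0202
Rg = 56.67 kN

56.67


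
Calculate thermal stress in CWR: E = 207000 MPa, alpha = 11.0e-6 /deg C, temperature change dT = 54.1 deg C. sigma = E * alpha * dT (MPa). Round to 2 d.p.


sigma = E * alpha * dT
sigma = 207000 * 11.0e-6 * 54.1
sigma = 2.277 * 54.1
sigma = 123.19 MPa

123.19


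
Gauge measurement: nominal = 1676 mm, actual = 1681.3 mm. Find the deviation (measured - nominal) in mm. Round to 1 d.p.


Deviation = measured - nominal
Deviation = 1681.3 - 1676
Deviation = 5.3 mm

5.3


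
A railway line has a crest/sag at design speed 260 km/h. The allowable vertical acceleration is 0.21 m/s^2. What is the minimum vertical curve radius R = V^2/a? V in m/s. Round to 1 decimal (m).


Convert speed: V = 260 / 3.6 = 72.2222 m/s
V^2 = 5216.0494 m^2/s^2
R_v = 5216.0494 / 0.21
R_v = 24838.3 m

24838.3


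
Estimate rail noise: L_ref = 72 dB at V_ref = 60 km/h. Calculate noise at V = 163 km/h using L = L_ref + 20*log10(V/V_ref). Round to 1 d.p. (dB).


V/V_ref = 163 / 60 = 2.716667
log10(2.716667) = 0.434036
20 * 0.434036 = 8.6807
L = 72 + 8.6807 = 80.7 dB

80.7


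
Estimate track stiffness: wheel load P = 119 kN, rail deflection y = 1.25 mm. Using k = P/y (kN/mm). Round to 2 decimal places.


Track stiffness k = P / y
k = 119 / 1.25
k = 95.20 kN/mm

95.20


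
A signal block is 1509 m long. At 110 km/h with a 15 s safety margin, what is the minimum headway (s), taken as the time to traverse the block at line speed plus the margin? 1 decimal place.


V = 110 / 3.6 = 30.5556 m/s
Block traversal time = 1509 / 30.5556 = 49.3855 s
Headway = 49.3855 + 15
Headway = 64.4 s

64.4


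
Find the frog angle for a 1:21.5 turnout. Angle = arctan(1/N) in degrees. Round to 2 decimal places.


1/N = 1/21.5 = 0.046512
angle = arctan(0.046512) = 0.046478 rad
angle = 0.046478 * 180/pi = 2.66 degrees

2.66


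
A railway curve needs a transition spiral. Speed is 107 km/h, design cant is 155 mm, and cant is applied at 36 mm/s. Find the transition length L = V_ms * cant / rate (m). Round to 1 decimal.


Convert speed: V = 107 / 3.6 = 29.7222 m/s
L = 29.7222 * 155 / 36
L = 4606.9444 / 36
L = 128.0 m

128.0


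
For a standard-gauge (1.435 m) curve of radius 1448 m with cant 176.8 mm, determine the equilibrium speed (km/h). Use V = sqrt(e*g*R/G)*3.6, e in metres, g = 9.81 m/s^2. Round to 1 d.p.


Convert cant: e = 176.8 mm = 0.1768 m
V_ms = sqrt(0.1768 * 9.81 * 1448 / 1.435)
V_ms = sqrt(1750.120407) = 41.8344 m/s
V = 41.8344 * 3.6 = 150.6 km/h

150.6


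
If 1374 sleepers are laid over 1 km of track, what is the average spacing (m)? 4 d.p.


Spacing = 1000 m / number of sleepers
Spacing = 1000 / 1374
Spacing = 0.7278 m

0.7278


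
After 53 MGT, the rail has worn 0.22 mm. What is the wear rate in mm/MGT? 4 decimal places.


Wear rate = total wear / cumulative tonnage
Rate = 0.22 / 53
Rate = 0.0042 mm/MGT

0.0042


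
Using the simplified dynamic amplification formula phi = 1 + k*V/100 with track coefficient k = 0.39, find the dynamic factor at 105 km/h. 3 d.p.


phi = 1 + k * V / 100
phi = 1 + 0.39 * 105 / 100
phi = 1 + 0.4095
phi = 1.410

1.410


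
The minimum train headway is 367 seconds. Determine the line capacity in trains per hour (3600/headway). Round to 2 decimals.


Capacity = 3600 / headway
Capacity = 3600 / 367
Capacity = 9.81 trains/hour

9.81


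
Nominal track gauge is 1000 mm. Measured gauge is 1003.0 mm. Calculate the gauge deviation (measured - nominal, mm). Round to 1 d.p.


Deviation = measured - nominal
Deviation = 1003.0 - 1000
Deviation = 3.0 mm

3.0


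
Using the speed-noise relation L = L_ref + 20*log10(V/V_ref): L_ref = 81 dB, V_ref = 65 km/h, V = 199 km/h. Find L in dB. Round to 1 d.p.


V/V_ref = 199 / 65 = 3.061538
log10(3.061538) = 0.48594
20 * 0.48594 = 9.7188
L = 81 + 9.7188 = 90.7 dB

90.7


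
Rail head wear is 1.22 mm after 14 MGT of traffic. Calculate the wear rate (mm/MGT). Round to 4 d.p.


Wear rate = total wear / cumulative tonnage
Rate = 1.22 / 14
Rate = 0.0871 mm/MGT

0.0871


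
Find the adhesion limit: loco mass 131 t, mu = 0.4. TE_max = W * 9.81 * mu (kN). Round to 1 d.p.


TE_max = W * g * mu
TE_max = 131 * 9.81 * 0.4
TE_max = 1285.11 * 0.4
TE_max = 514.0 kN

514.0


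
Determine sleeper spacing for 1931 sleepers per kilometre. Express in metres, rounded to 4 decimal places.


Spacing = 1000 m / number of sleepers
Spacing = 1000 / 1931
Spacing = 0.5179 m

0.5179


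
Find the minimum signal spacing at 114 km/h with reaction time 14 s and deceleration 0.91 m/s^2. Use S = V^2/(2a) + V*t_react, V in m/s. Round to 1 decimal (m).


V = 114 / 3.6 = 31.6667 m/s
Braking distance = 31.6667^2 / (2*0.91) = 550.9768 m
Sighting distance = 31.6667 * 14 = 443.3333 m
S = 550.9768 + 443.3333 = 994.3 m

994.3


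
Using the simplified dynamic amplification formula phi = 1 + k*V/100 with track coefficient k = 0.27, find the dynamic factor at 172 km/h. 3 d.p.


phi = 1 + k * V / 100
phi = 1 + 0.27 * 172 / 100
phi = 1 + 0.4644
phi = 1.464

1.464


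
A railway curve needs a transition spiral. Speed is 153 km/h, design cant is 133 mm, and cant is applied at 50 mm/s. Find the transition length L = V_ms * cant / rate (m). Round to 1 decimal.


Convert speed: V = 153 / 3.6 = 42.5 m/s
L = 42.5 * 133 / 50
L = 5652.5 / 50
L = 113.1 m

113.1


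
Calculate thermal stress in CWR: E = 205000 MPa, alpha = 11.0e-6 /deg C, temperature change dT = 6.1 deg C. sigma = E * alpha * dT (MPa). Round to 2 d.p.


sigma = E * alpha * dT
sigma = 205000 * 11.0e-6 * 6.1
sigma = 2.255 * 6.1
sigma = 13.76 MPa

13.76


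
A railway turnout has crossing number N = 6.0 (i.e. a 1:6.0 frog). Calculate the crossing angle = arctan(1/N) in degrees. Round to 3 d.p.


1/N = 1/6.0 = 0.166667
angle = arctan(0.166667) = 0.165149 rad
angle = 0.165149 * 180/pi = 9.462 degrees

9.462


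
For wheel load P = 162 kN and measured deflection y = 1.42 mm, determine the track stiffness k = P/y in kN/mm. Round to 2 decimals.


Track stiffness k = P / y
k = 162 / 1.42
k = 114.08 kN/mm

114.08


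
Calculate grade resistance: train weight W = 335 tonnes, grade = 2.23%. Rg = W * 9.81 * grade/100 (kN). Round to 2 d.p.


Rg = W * 9.81 * grade / 100
Rg = 335 * 9.81 * 2.23 / 100
Rg = 3286.35 * 0.0223
Rg = 73.29 kN

73.29


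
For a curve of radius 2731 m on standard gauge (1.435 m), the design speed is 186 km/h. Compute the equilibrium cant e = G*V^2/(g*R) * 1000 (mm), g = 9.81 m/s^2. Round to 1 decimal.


Convert speed: V = 186 / 3.6 = 51.6667 m/s
Apply formula: e = 1.435 * 51.6667^2 / (9.81 * 2731)
e = 1.435 * 2669.4444 / 26791.11
e = 0.142982 m = 143.0 mm

143.0


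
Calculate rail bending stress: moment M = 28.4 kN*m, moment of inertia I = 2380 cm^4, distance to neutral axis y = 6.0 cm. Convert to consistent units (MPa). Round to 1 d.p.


Convert units:
M = 28.4 kN*m = 28400000 N*mm
y = 6.0 cm = 60 mm
I = 2380 cm^4 = 23800000 mm^4
sigma = 28400000 * 60 / 23800000
sigma = 71.6 MPa

71.6


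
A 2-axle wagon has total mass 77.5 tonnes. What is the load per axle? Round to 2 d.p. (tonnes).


Load per axle = total weight / number of axles
Load = 77.5 / 2
Load = 38.75 tonnes

38.75


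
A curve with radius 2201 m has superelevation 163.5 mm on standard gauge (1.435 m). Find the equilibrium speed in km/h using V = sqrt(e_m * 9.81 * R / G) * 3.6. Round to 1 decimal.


Convert cant: e = 163.5 mm = 0.1635 m
V_ms = sqrt(0.1635 * 9.81 * 2201 / 1.435)
V_ms = sqrt(2460.11215) = 49.5995 m/s
V = 49.5995 * 3.6 = 178.6 km/h

178.6


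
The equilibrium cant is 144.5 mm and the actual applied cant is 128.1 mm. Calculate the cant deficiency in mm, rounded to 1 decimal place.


Cant deficiency = equilibrium cant - actual cant
CD = 144.5 - 128.1
CD = 16.4 mm

16.4


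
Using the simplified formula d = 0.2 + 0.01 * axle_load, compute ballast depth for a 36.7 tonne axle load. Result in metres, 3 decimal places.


d = 0.2 + 0.01 * 36.7
d = 0.2 + 0.367
d = 0.567 m

0.567


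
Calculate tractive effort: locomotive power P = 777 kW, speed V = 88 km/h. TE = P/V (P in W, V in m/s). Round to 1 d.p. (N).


Convert: P = 777 kW = 777000 W
V = 88 / 3.6 = 24.4444 m/s
TE = 777000 / 24.4444
TE = 31786.4 N

31786.4


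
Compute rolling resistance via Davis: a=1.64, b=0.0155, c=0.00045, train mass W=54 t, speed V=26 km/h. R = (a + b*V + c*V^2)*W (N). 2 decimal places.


b*V = 0.0155 * 26 = 0.403
c*V^2 = 0.00045 * 676 = 0.3042
R_per_t = 1.64 + 0.403 + 0.3042 = 2.3472 N/t
R_total = 2.3472 * 54 = 126.75 N

126.75


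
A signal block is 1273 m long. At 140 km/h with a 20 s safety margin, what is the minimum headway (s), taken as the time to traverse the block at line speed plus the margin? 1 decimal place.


V = 140 / 3.6 = 38.8889 m/s
Block traversal time = 1273 / 38.8889 = 32.7343 s
Headway = 32.7343 + 20
Headway = 52.7 s

52.7


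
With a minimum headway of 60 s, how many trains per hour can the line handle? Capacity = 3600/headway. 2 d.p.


Capacity = 3600 / headway
Capacity = 3600 / 60
Capacity = 60.00 trains/hour

60.00


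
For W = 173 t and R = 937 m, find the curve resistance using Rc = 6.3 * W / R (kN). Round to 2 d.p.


Rc = 6.3 * W / R
Rc = 6.3 * 173 / 937
Rc = 1089.9 / 937
Rc = 1.16 kN

1.16


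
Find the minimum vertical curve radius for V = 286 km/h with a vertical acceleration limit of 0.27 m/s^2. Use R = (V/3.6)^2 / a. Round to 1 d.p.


Convert speed: V = 286 / 3.6 = 79.4444 m/s
V^2 = 6311.4198 m^2/s^2
R_v = 6311.4198 / 0.27
R_v = 23375.6 m

23375.6


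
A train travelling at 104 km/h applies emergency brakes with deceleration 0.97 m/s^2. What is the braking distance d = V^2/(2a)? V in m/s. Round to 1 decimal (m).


Convert speed: V = 104 / 3.6 = 28.8889 m/s
V^2 = 834.5679
d = 834.5679 / (2 * 0.97)
d = 834.5679 / 1.94
d = 430.2 m

430.2


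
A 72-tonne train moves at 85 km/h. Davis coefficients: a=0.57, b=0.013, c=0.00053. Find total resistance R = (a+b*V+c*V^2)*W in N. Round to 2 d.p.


b*V = 0.013 * 85 = 1.105
c*V^2 = 0.00053 * 7225 = 3.82925
R_per_t = 0.57 + 1.105 + 3.82925 = 5.50425 N/t
R_total = 5.50425 * 72 = 396.31 N

396.31


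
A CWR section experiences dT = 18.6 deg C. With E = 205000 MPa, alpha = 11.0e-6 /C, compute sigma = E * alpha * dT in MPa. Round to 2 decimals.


sigma = E * alpha * dT
sigma = 205000 * 11.0e-6 * 18.6
sigma = 2.255 * 18.6
sigma = 41.94 MPa

41.94


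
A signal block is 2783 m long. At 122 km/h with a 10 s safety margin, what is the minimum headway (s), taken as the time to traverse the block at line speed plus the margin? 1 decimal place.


V = 122 / 3.6 = 33.8889 m/s
Block traversal time = 2783 / 33.8889 = 82.1213 s
Headway = 82.1213 + 10
Headway = 92.1 s

92.1


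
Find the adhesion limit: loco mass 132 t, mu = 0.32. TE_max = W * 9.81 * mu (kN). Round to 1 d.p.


TE_max = W * g * mu
TE_max = 132 * 9.81 * 0.32
TE_max = 1294.92 * 0.32
TE_max = 414.4 kN

414.4


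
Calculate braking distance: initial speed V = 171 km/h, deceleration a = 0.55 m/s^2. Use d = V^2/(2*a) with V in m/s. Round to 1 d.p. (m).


Convert speed: V = 171 / 3.6 = 47.5 m/s
V^2 = 2256.25
d = 2256.25 / (2 * 0.55)
d = 2256.25 / 1.1
d = 2051.1 m

2051.1


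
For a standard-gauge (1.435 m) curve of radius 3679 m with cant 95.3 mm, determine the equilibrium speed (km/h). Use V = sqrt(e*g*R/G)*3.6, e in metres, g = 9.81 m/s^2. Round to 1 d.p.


Convert cant: e = 95.3 mm = 0.0953 m
V_ms = sqrt(0.0953 * 9.81 * 3679 / 1.435)
V_ms = sqrt(2396.844144) = 48.9576 m/s
V = 48.9576 * 3.6 = 176.2 km/h

176.2


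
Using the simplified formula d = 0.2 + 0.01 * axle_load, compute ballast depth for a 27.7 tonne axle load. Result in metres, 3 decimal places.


d = 0.2 + 0.01 * 27.7
d = 0.2 + 0.277
d = 0.477 m

0.477
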